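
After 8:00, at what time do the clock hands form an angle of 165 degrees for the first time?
At t minutes past 8:00, the hour hand is at 30 x 8 + 0.5t degrees and the minute hand is at 6t degrees.
The smaller angle between them is 165 degrees when |30H - 5.5t| = 165 or |30H - 5.5t| = 195.
With H = 8, solve 30 x 8 - 5.5t = +/- target for each target:
  t = (30 x 8 - 165) / 5.5 = 13.64
  t = (30 x 8 + 165) / 5.5 = 73.64 (outside (0, 60))
  t = (30 x 8 - 195) / 5.5 = 8.18
  t = (30 x 8 + 195) / 5.5 = 79.09 (outside (0, 60))
Valid solutions in (0, 60): {8.18, 13.64} minutes.
The first occurrence is t = 8.18 minutes.
The hands form a 165-degree angle at 8.18 minutes past 8:00.

Final answer: 8.18 minutes past 8:00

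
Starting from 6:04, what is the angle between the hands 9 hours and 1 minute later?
First find the time 9 hours and 1 minute after 6:04.
Total minutes: 6 x 60 + 4 + 9 x 60 + 1 = 905.
905 mod 720 = 185 minutes = 3:05.
Now compute the angle at 3:05:
Hour hand: 3 x 30 + 5 x 0.5 = 92.5 degrees
Minute hand: 5 x 6 = 30 degrees
Difference: |92.5 - 30| = 62.5 degrees
The angle is 62.5 degrees

Final answer: 62.5 degrees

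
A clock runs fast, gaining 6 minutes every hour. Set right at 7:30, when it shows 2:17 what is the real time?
For every 60 true minutes, the faulty clock advances 66 minutes, so 1 faulty-clock minute corresponds to 60/66 true minutes.
From 7:30 to 2:17 on the faulty dial is 407 minutes.
True elapsed: 407 x 60/66 = 370 minutes = 6 hours and 10 minutes.
True time: 7:30 + 6 hours and 10 minutes = 1:40.

Final answer: 1:40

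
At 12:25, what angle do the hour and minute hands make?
Hour hand position: 0 x 30 + 25 x 0.5 = 12.5 degrees
Minute hand position: 25 x 6 = 150 degrees
Difference: |12.5 - 150| = 137.5 degrees
The angle between the hands is 137.5 degrees

Final answer: 137.5 degrees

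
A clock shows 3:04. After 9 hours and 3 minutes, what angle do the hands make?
First find the time 9 hours and 3 minutes after 3:04.
Total minutes: 3 x 60 + 4 + 9 x 60 + 3 = 727.
727 mod 720 = 7 minutes = 12:07.
Now compute the angle at 12:07:
Hour hand: 0 x 30 + 7 x 0.5 = 3.5 degrees
Minute hand: 7 x 6 = 42 degrees
Difference: |3.5 - 42| = 38.5 degrees
The angle is 38.5 degrees

Final answer: 38.5 degrees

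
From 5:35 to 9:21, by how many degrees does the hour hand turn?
The hour hand moves 0.5 degrees per minute.
Time elapsed: 9:21 - 5:35 = 226 minutes
Angular displacement: 226 x 0.5 = 113 degrees

Final answer: 113 degrees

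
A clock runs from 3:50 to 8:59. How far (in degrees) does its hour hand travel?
The hour hand moves 0.5 degrees per minute.
Time elapsed: 8:59 - 3:50 = 309 minutes
Angular displacement: 309 x 0.5 = 154.5 degrees

Final answer: 154.5 degrees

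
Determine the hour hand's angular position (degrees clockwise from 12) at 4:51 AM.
The hour hand moves 30 degrees per hour and 0.5 degrees per minute.
At 4:51: (4) x 30 + 51 x 0.5 = 120 + 25.5 = 145.5 degrees

Final answer: 145.5 degrees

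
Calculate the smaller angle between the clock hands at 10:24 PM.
Hour hand position: 10 x 30 + 24 x 0.5 = 312 degrees
Minute hand position: 24 x 6 = 144 degrees
Difference: |312 - 144| = 168 degrees
The angle between the hands is 168 degrees

Final answer: 168 degrees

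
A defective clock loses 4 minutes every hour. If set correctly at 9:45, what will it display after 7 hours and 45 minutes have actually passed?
For every 60 true minutes, the faulty clock advances 60 - 4 = 56 minutes.
True elapsed: 7 hours and 45 minutes = 465 minutes.
Faulty clock advances: 465 x 56/60 = 434 minutes (drift: 31 minutes behind).
Shown time: 9:45 + 434 minutes = 4:59.

Final answer: 4:59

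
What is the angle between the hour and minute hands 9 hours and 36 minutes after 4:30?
First find the time 9 hours and 36 minutes after 4:30.
Total minutes: 4 x 60 + 30 + 9 x 60 + 36 = 846.
846 mod 720 = 126 minutes = 2:06.
Now compute the angle at 2:06:
Hour hand: 2 x 30 + 6 x 0.5 = 63 degrees
Minute hand: 6 x 6 = 36 degrees
Difference: |63 - 36| = 27 degrees
The angle is 27 degrees

Final answer: 27 degrees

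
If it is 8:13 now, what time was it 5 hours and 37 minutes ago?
Starting time: 8:13 = 493 total minutes past 12:00
Subtracting: 5 hours and 37 minutes = 337 minutes
493 - 337 = 156 minutes
= 2 hours and 36 minutes past 12:00 = 2:36

Final answer: 2:36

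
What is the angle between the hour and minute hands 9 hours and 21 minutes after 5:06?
First find the time 9 hours and 21 minutes after 5:06.
Total minutes: 5 x 60 + 6 + 9 x 60 + 21 = 867.
867 mod 720 = 147 minutes = 2:27.
Now compute the angle at 2:27:
Hour hand: 2 x 30 + 27 x 0.5 = 73.5 degrees
Minute hand: 27 x 6 = 162 degrees
Difference: |73.5 - 162| = 88.5 degrees
The angle is 88.5 degrees

Final answer: 88.5 degrees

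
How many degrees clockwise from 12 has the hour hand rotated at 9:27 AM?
The hour hand moves 30 degrees per hour and 0.5 degrees per minute.
At 9:27: (9) x 30 + 27 x 0.5 = 270 + 13.5 = 283.5 degrees

Final answer: 283.5 degrees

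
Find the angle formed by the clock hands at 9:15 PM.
Hour hand position: 9 x 30 + 15 x 0.5 = 277.5 degrees
Minute hand position: 15 x 6 = 90 degrees
Difference: |277.5 - 90| = 187.5 degrees
Since 187.5 > 180, the smaller angle is 360 - 187.5 = 172.5 degrees

Final answer: 172.5 degrees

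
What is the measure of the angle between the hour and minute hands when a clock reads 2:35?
Hour hand position: 2 x 30 + 35 x 0.5 = 77.5 degrees
Minute hand position: 35 x 6 = 210 degrees
Difference: |77.5 - 210| = 132.5 degrees
The angle between the hands is 132.5 degrees

Final answer: 132.5 degrees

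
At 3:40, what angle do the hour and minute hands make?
Hour hand position: 3 x 30 + 40 x 0.5 = 110 degrees
Minute hand position: 40 x 6 = 240 degrees
Difference: |110 - 240| = 130 degrees
The angle between the hands is 130 degrees

Final answer: 130 degrees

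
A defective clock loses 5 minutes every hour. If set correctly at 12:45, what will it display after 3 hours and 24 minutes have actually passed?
For every 60 true minutes, the faulty clock advances 60 - 5 = 55 minutes.
True elapsed: 3 hours and 24 minutes = 204 minutes.
Faulty clock advances: 204 x 55/60 = 187 minutes (drift: 17 minutes behind).
Shown time: 12:45 + 187 minutes = 3:52.

Final answer: 3:52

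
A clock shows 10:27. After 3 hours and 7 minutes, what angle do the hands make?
First find the time 3 hours and 7 minutes after 10:27.
Total minutes: 10 x 60 + 27 + 3 x 60 + 7 = 814.
814 mod 720 = 94 minutes = 1:34.
Now compute the angle at 1:34:
Hour hand: 1 x 30 + 34 x 0.5 = 47 degrees
Minute hand: 34 x 6 = 204 degrees
Difference: |47 - 204| = 157 degrees
The angle is 157 degrees

Final answer: 157 degrees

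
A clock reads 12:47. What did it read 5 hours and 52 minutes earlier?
Starting time: 12:47 = 47 total minutes past 12:00
Subtracting: 5 hours and 52 minutes = 352 minutes
47 - 352 = -305 (negative, add 12 hours = 720) = 415 minutes
= 6 hours and 55 minutes past 12:00 = 6:55

Final answer: 6:55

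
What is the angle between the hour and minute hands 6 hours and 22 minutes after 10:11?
First find the time 6 hours and 22 minutes after 10:11.
Total minutes: 10 x 60 + 11 + 6 x 60 + 22 = 993.
993 mod 720 = 273 minutes = 4:33.
Now compute the angle at 4:33:
Hour hand: 4 x 30 + 33 x 0.5 = 136.5 degrees
Minute hand: 33 x 6 = 198 degrees
Difference: |136.5 - 198| = 61.5 degrees
The angle is 61.5 degrees

Final answer: 61.5 degrees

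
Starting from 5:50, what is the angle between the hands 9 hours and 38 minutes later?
First find the time 9 hours and 38 minutes after 5:50.
Total minutes: 5 x 60 + 50 + 9 x 60 + 38 = 928.
928 mod 720 = 208 minutes = 3:28.
Now compute the angle at 3:28:
Hour hand: 3 x 30 + 28 x 0.5 = 104 degrees
Minute hand: 28 x 6 = 168 degrees
Difference: |104 - 168| = 64 degrees
The angle is 64 degrees

Final answer: 64 degrees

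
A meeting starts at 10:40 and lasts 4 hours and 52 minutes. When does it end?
Starting time: 10:40
Adding 52 minutes to 40 minutes: 40 + 52 = 92 minutes = 1 hour and 32 minutes
Adding 4 hours: 10 + 4 + 1 (carry) = 15 - 12 = 3
Final time: 3:32

Final answer: 3:32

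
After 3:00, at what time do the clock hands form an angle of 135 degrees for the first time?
At t minutes past 3:00, the hour hand is at 30 x 3 + 0.5t degrees and the minute hand is at 6t degrees.
The smaller angle between them is 135 degrees when |30H - 5.5t| = 135 or |30H - 5.5t| = 225.
With H = 3, solve 30 x 3 - 5.5t = +/- target for each target:
  t = (30 x 3 - 135) / 5.5 = -8.18 (outside (0, 60))
  t = (30 x 3 + 135) / 5.5 = 40.91
  t = (30 x 3 - 225) / 5.5 = -24.55 (outside (0, 60))
  t = (30 x 3 + 225) / 5.5 = 57.27
Valid solutions in (0, 60): {40.91, 57.27} minutes.
The first occurrence is t = 40.91 minutes.
The hands form a 135-degree angle at 40.91 minutes past 3:00.

Final answer: 40.91 minutes past 3:00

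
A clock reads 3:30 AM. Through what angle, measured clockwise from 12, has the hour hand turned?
The hour hand moves 30 degrees per hour and 0.5 degrees per minute.
At 3:30: (3) x 30 + 30 x 0.5 = 90 + 15 = 105 degrees

Final answer: 105 degrees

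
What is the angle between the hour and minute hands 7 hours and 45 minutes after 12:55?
First find the time 7 hours and 45 minutes after 12:55.
Total minutes: 12 x 60 + 55 + 7 x 60 + 45 = 1240.
1240 mod 720 = 520 minutes = 8:40.
Now compute the angle at 8:40:
Hour hand: 8 x 30 + 40 x 0.5 = 260 degrees
Minute hand: 40 x 6 = 240 degrees
Difference: |260 - 240| = 20 degrees
The angle is 20 degrees

Final answer: 20 degrees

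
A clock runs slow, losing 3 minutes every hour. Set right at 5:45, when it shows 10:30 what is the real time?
For every 60 true minutes, the faulty clock advances 57 minutes, so 1 faulty-clock minute corresponds to 60/57 true minutes.
From 5:45 to 10:30 on the faulty dial is 285 minutes.
True elapsed: 285 x 60/57 = 300 minutes = 5 hours.
True time: 5:45 + 5 hours = 10:45.

Final answer: 10:45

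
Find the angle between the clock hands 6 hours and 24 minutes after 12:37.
First find the time 6 hours and 24 minutes after 12:37.
Total minutes: 12 x 60 + 37 + 6 x 60 + 24 = 1141.
1141 mod 720 = 421 minutes = 7:01.
Now compute the angle at 7:01:
Hour hand: 7 x 30 + 1 x 0.5 = 210.5 degrees
Minute hand: 1 x 6 = 6 degrees
Difference: |210.5 - 6| = 204.5 degrees
Smaller angle: 360 - 204.5 = 155.5 degrees

Final answer: 155.5 degrees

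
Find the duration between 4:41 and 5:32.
From 4:41 to 5:32:
(5 x 60 + 32) - (4 x 60 + 41) = 332 - 281 = 51 minutes
= 51 minutes

Final answer: 51 minutes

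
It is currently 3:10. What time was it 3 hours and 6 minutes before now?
Starting time: 3:10 = 190 total minutes past 12:00
Subtracting: 3 hours and 6 minutes = 186 minutes
190 - 186 = 4 minutes
= 4 minutes past 12:00 = 12:04

Final answer: 12:04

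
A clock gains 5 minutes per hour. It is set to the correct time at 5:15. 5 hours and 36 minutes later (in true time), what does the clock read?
For every 60 true minutes, the faulty clock advances 60 + 5 = 65 minutes.
True elapsed: 5 hours and 36 minutes = 336 minutes.
Faulty clock advances: 336 x 65/60 = 364 minutes (drift: 28 minutes ahead).
Shown time: 5:15 + 364 minutes = 11:19.

Final answer: 11:19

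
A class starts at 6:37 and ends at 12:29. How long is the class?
From 6:37 to 12:29:
(12 x 60 + 29) - (6 x 60 + 37) = 749 - 397 = 352 minutes
= 5 hours and 52 minutes

Final answer: 5 hours and 52 minutes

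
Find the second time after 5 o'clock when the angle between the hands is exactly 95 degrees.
At t minutes past 5:00, the hour hand is at 30 x 5 + 0.5t degrees and the minute hand is at 6t degrees.
The smaller angle between them is 95 degrees when |30H - 5.5t| = 95 or |30H - 5.5t| = 265.
With H = 5, solve 30 x 5 - 5.5t = +/- target for each target:
  t = (30 x 5 - 95) / 5.5 = 10
  t = (30 x 5 + 95) / 5.5 = 44.55
  t = (30 x 5 - 265) / 5.5 = -20.91 (outside (0, 60))
  t = (30 x 5 + 265) / 5.5 = 75.45 (outside (0, 60))
Valid solutions in (0, 60): {10, 44.55} minutes.
The second occurrence is t = 44.55 minutes.
The hands form a 95-degree angle at 44.55 minutes past 5:00.

Final answer: 44.55 minutes past 5:00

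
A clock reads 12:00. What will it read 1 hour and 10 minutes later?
Starting time: 12:00
Adding 10 minutes to 0 minutes: 0 + 10 = 10 minutes
Adding 1 hour: 12 + 1 = 13 - 12 = 1
Final time: 1:10

Final answer: 1:10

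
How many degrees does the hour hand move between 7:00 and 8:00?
The hour hand moves 0.5 degrees per minute.
Time elapsed: 8:00 - 7:00 = 60 minutes
Angular displacement: 60 x 0.5 = 30 degrees

Final answer: 30 degrees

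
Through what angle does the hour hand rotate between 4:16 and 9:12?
The hour hand moves 0.5 degrees per minute.
Time elapsed: 9:12 - 4:16 = 296 minutes
Angular displacement: 296 x 0.5 = 148 degrees

Final answer: 148 degrees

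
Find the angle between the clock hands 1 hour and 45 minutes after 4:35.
First find the time 1 hour and 45 minutes after 4:35.
Total minutes: 4 x 60 + 35 + 1 x 60 + 45 = 380.
380 mod 720 = 380 minutes = 6:20.
Now compute the angle at 6:20:
Hour hand: 6 x 30 + 20 x 0.5 = 190 degrees
Minute hand: 20 x 6 = 120 degrees
Difference: |190 - 120| = 70 degrees
The angle is 70 degrees

Final answer: 70 degrees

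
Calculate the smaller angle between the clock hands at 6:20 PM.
Hour hand position: 6 x 30 + 20 x 0.5 = 190 degrees
Minute hand position: 20 x 6 = 120 degrees
Difference: |190 - 120| = 70 degrees
The angle between the hands is 70 degrees

Final answer: 70 degrees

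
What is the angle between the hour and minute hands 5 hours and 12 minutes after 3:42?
First find the time 5 hours and 12 minutes after 3:42.
Total minutes: 3 x 60 + 42 + 5 x 60 + 12 = 534.
534 mod 720 = 534 minutes = 8:54.
Now compute the angle at 8:54:
Hour hand: 8 x 30 + 54 x 0.5 = 267 degrees
Minute hand: 54 x 6 = 324 degrees
Difference: |267 - 324| = 57 degrees
The angle is 57 degrees

Final answer: 57 degrees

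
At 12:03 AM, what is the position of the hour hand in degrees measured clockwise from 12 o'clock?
The hour hand moves 30 degrees per hour and 0.5 degrees per minute.
At 12:03: (0) x 30 + 3 x 0.5 = 0 + 1.5 = 1.5 degrees

Final answer: 1.5 degrees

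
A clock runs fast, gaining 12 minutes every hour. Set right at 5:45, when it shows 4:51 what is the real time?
For every 60 true minutes, the faulty clock advances 72 minutes, so 1 faulty-clock minute corresponds to 60/72 true minutes.
From 5:45 to 4:51 on the faulty dial is 666 minutes.
True elapsed: 666 x 60/72 = 555 minutes = 9 hours and 15 minutes.
True time: 5:45 + 9 hours and 15 minutes = 3:00.

Final answer: 3:00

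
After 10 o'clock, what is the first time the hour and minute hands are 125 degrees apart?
At t minutes past 10:00, the hour hand is at 30 x 10 + 0.5t degrees and the minute hand is at 6t degrees.
The smaller angle between them is 125 degrees when |30H - 5.5t| = 125 or |30H - 5.5t| = 235.
With H = 10, solve 30 x 10 - 5.5t = +/- target for each target:
  t = (30 x 10 - 125) / 5.5 = 31.82
  t = (30 x 10 + 125) / 5.5 = 77.27 (outside (0, 60))
  t = (30 x 10 - 235) / 5.5 = 11.82
  t = (30 x 10 + 235) / 5.5 = 97.27 (outside (0, 60))
Valid solutions in (0, 60): {11.82, 31.82} minutes.
The first occurrence is t = 11.82 minutes.
The hands form a 125-degree angle at 11.82 minutes past 10:00.

Final answer: 11.82 minutes past 10:00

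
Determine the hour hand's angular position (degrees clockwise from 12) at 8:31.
The hour hand moves 30 degrees per hour and 0.5 degrees per minute.
At 8:31: (8) x 30 + 31 x 0.5 = 240 + 15.5 = 255.5 degrees

Final answer: 255.5 degrees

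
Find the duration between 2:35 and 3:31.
From 2:35 to 3:31:
(3 x 60 + 31) - (2 x 60 + 35) = 211 - 155 = 56 minutes
= 56 minutes

Final answer: 56 minutes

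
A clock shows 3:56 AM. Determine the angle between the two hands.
Hour hand position: 3 x 30 + 56 x 0.5 = 118 degrees
Minute hand position: 56 x 6 = 336 degrees
Difference: |118 - 336| = 218 degrees
Since 218 > 180, the smaller angle is 360 - 218 = 142 degrees

Final answer: 142 degrees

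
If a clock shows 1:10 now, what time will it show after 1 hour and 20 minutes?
Starting time: 1:10
Adding 20 minutes to 10 minutes: 10 + 20 = 30 minutes
Adding 1 hour: 1 + 1 = 2
Final time: 2:30

Final answer: 2:30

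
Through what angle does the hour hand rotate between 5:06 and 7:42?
The hour hand moves 0.5 degrees per minute.
Time elapsed: 7:42 - 5:06 = 156 minutes
Angular displacement: 156 x 0.5 = 78 degrees

Final answer: 78 degrees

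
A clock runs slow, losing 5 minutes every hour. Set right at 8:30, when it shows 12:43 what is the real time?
For every 60 true minutes, the faulty clock advances 55 minutes, so 1 faulty-clock minute corresponds to 60/55 true minutes.
From 8:30 to 12:43 on the faulty dial is 253 minutes.
True elapsed: 253 x 60/55 = 276 minutes = 4 hours and 36 minutes.
True time: 8:30 + 4 hours and 36 minutes = 1:06.

Final answer: 1:06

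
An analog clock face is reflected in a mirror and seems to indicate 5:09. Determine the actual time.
Reflection across the vertical (12-6) axis maps a hand at angle A degrees to (360 - A) degrees, which sends a reading of T minutes past 12:00 to (720 - T) minutes past 12:00.
Mirror reads 5:09 = 309 minutes past 12:00.
Actual time: (720 - 309) mod 720 = 411 minutes = 6:51.

Final answer: 6:51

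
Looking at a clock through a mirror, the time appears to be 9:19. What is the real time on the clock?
Reflection across the vertical (12-6) axis maps a hand at angle A degrees to (360 - A) degrees, which sends a reading of T minutes past 12:00 to (720 - T) minutes past 12:00.
Mirror reads 9:19 = 559 minutes past 12:00.
Actual time: (720 - 559) mod 720 = 161 minutes = 2:41.

Final answer: 2:41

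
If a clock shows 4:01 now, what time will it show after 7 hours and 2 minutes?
Starting time: 4:01
Adding 2 minutes to 1 minute: 1 + 2 = 3 minutes
Adding 7 hours: 4 + 7 = 11
Final time: 11:03

Final answer: 11:03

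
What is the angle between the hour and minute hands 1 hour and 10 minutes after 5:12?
First find the time 1 hour and 10 minutes after 5:12.
Total minutes: 5 x 60 + 12 + 1 x 60 + 10 = 382.
382 mod 720 = 382 minutes = 6:22.
Now compute the angle at 6:22:
Hour hand: 6 x 30 + 22 x 0.5 = 191 degrees
Minute hand: 22 x 6 = 132 degrees
Difference: |191 - 132| = 59 degrees
The angle is 59 degrees

Final answer: 59 degrees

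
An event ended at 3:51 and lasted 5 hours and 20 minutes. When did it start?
Starting time: 3:51 = 231 total minutes past 12:00
Subtracting: 5 hours and 20 minutes = 320 minutes
231 - 320 = -89 (negative, add 12 hours = 720) = 631 minutes
= 10 hours and 31 minutes past 12:00 = 10:31

Final answer: 10:31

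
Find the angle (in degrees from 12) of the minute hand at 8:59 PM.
The minute hand moves 6 degrees per minute.
At 8:59: 59 x 6 = 354 degrees

Final answer: 354 degrees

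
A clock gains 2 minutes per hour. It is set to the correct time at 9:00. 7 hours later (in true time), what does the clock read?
For every 60 true minutes, the faulty clock advances 60 + 2 = 62 minutes.
True elapsed: 7 hours = 420 minutes.
Faulty clock advances: 420 x 62/60 = 434 minutes (drift: 14 minutes ahead).
Shown time: 9:00 + 434 minutes = 4:14.

Final answer: 4:14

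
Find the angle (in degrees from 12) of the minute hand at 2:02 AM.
The minute hand moves 6 degrees per minute.
At 2:02: 2 x 6 = 12 degrees

Final answer: 12 degrees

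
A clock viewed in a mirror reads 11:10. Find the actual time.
Reflection across the vertical (12-6) axis maps a hand at angle A degrees to (360 - A) degrees, which sends a reading of T minutes past 12:00 to (720 - T) minutes past 12:00.
Mirror reads 11:10 = 670 minutes past 12:00.
Actual time: (720 - 670) mod 720 = 50 minutes = 12:50.

Final answer: 12:50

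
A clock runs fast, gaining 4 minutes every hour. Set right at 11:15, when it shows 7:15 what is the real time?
For every 60 true minutes, the faulty clock advances 64 minutes, so 1 faulty-clock minute corresponds to 60/64 true minutes.
From 11:15 to 7:15 on the faulty dial is 480 minutes.
True elapsed: 480 x 60/64 = 450 minutes = 7 hours and 30 minutes.
True time: 11:15 + 7 hours and 30 minutes = 6:45.

Final answer: 6:45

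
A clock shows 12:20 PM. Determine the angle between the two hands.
Hour hand position: 0 x 30 + 20 x 0.5 = 10 degrees
Minute hand position: 20 x 6 = 120 degrees
Difference: |10 - 120| = 110 degrees
The angle between the hands is 110 degrees

Final answer: 110 degrees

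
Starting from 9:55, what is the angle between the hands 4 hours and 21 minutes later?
First find the time 4 hours and 21 minutes after 9:55.
Total minutes: 9 x 60 + 55 + 4 x 60 + 21 = 856.
856 mod 720 = 136 minutes = 2:16.
Now compute the angle at 2:16:
Hour hand: 2 x 30 + 16 x 0.5 = 68 degrees
Minute hand: 16 x 6 = 96 degrees
Difference: |68 - 96| = 28 degrees
The angle is 28 degrees

Final answer: 28 degrees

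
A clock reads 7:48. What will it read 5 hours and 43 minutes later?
Starting time: 7:48
Adding 43 minutes to 48 minutes: 48 + 43 = 91 minutes = 1 hour and 31 minutes
Adding 5 hours: 7 + 5 + 1 (carry) = 13 - 12 = 1
Final time: 1:31

Final answer: 1:31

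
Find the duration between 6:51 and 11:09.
From 6:51 to 11:09:
(11 x 60 + 9) - (6 x 60 + 51) = 669 - 411 = 258 minutes
= 4 hours and 18 minutes

Final answer: 4 hours and 18 minutes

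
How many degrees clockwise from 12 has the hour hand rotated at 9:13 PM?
The hour hand moves 30 degrees per hour and 0.5 degrees per minute.
At 9:13: (9) x 30 + 13 x 0.5 = 270 + 6.5 = 276.5 degrees

Final answer: 276.5 degrees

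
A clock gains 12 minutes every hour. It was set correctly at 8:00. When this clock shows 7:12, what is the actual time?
For every 60 true minutes, the faulty clock advances 72 minutes, so 1 faulty-clock minute corresponds to 60/72 true minutes.
From 8:00 to 7:12 on the faulty dial is 672 minutes.
True elapsed: 672 x 60/72 = 560 minutes = 9 hours and 20 minutes.
True time: 8:00 + 9 hours and 20 minutes = 5:20.

Final answer: 5:20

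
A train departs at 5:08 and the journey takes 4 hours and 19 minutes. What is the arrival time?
Starting time: 5:08
Adding 19 minutes to 8 minutes: 8 + 19 = 27 minutes
Adding 4 hours: 5 + 4 = 9
Final time: 9:27

Final answer: 9:27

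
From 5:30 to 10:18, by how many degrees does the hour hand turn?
The hour hand moves 0.5 degrees per minute.
Time elapsed: 10:18 - 5:30 = 288 minutes
Angular displacement: 288 x 0.5 = 144 degrees

Final answer: 144 degrees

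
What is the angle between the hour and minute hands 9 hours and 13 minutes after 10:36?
First find the time 9 hours and 13 minutes after 10:36.
Total minutes: 10 x 60 + 36 + 9 x 60 + 13 = 1189.
1189 mod 720 = 469 minutes = 7:49.
Now compute the angle at 7:49:
Hour hand: 7 x 30 + 49 x 0.5 = 234.5 degrees
Minute hand: 49 x 6 = 294 degrees
Difference: |234.5 - 294| = 59.5 degrees
The angle is 59.5 degrees

Final answer: 59.5 degrees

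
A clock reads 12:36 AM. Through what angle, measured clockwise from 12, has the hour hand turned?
The hour hand moves 30 degrees per hour and 0.5 degrees per minute.
At 12:36: (0) x 30 + 36 x 0.5 = 0 + 18 = 18 degrees

Final answer: 18 degrees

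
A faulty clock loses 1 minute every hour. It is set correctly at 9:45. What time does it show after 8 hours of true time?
For every 60 true minutes, the faulty clock advances 60 - 1 = 59 minutes.
True elapsed: 8 hours = 480 minutes.
Faulty clock advances: 480 x 59/60 = 472 minutes (drift: 8 minutes behind).
Shown time: 9:45 + 472 minutes = 5:37.

Final answer: 5:37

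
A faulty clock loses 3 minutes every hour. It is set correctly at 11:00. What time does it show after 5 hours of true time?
For every 60 true minutes, the faulty clock advances 60 - 3 = 57 minutes.
True elapsed: 5 hours = 300 minutes.
Faulty clock advances: 300 x 57/60 = 285 minutes (drift: 15 minutes behind).
Shown time: 11:00 + 285 minutes = 3:45.

Final answer: 3:45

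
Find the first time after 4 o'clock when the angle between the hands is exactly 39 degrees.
At t minutes past 4:00, the hour hand is at 30 x 4 + 0.5t degrees and the minute hand is at 6t degrees.
The smaller angle between them is 39 degrees when |30H - 5.5t| = 39 or |30H - 5.5t| = 321.
With H = 4, solve 30 x 4 - 5.5t = +/- target for each target:
  t = (30 x 4 - 39) / 5.5 = 14.73
  t = (30 x 4 + 39) / 5.5 = 28.91
  t = (30 x 4 - 321) / 5.5 = -36.55 (outside (0, 60))
  t = (30 x 4 + 321) / 5.5 = 80.18 (outside (0, 60))
Valid solutions in (0, 60): {14.73, 28.91} minutes.
The first occurrence is t = 14.73 minutes.
The hands form a 39-degree angle at 14.73 minutes past 4:00.

Final answer: 14.73 minutes past 4:00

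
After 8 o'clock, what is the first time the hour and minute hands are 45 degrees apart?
At t minutes past 8:00, the hour hand is at 30 x 8 + 0.5t degrees and the minute hand is at 6t degrees.
The smaller angle between them is 45 degrees when |30H - 5.5t| = 45 or |30H - 5.5t| = 315.
With H = 8, solve 30 x 8 - 5.5t = +/- target for each target:
  t = (30 x 8 - 45) / 5.5 = 35.45
  t = (30 x 8 + 45) / 5.5 = 51.82
  t = (30 x 8 - 315) / 5.5 = -13.64 (outside (0, 60))
  t = (30 x 8 + 315) / 5.5 = 100.91 (outside (0, 60))
Valid solutions in (0, 60): {35.45, 51.82} minutes.
The first occurrence is t = 35.45 minutes.
The hands form a 45-degree angle at 35.45 minutes past 8:00.

Final answer: 35.45 minutes past 8:00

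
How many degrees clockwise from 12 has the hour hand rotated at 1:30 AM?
The hour hand moves 30 degrees per hour and 0.5 degrees per minute.
At 1:30: (1) x 30 + 30 x 0.5 = 30 + 15 = 45 degrees

Final answer: 45 degrees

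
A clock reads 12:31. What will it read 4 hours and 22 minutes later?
Starting time: 12:31
Adding 22 minutes to 31 minutes: 31 + 22 = 53 minutes
Adding 4 hours: 12 + 4 = 16 - 12 = 4
Final time: 4:53

Final answer: 4:53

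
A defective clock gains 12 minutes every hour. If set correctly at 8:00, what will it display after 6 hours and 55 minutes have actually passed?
For every 60 true minutes, the faulty clock advances 60 + 12 = 72 minutes.
True elapsed: 6 hours and 55 minutes = 415 minutes.
Faulty clock advances: 415 x 72/60 = 498 minutes (drift: 83 minutes ahead).
Shown time: 8:00 + 498 minutes = 4:18.

Final answer: 4:18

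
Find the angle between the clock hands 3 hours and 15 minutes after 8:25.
First find the time 3 hours and 15 minutes after 8:25.
Total minutes: 8 x 60 + 25 + 3 x 60 + 15 = 700.
700 mod 720 = 700 minutes = 11:40.
Now compute the angle at 11:40:
Hour hand: 11 x 30 + 40 x 0.5 = 350 degrees
Minute hand: 40 x 6 = 240 degrees
Difference: |350 - 240| = 110 degrees
The angle is 110 degrees

Final answer: 110 degrees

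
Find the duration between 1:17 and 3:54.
From 1:17 to 3:54:
(3 x 60 + 54) - (1 x 60 + 17) = 234 - 77 = 157 minutes
= 2 hours and 37 minutes

Final answer: 2 hours and 37 minutes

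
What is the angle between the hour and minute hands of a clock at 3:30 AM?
Hour hand position: 3 x 30 + 30 x 0.5 = 105 degrees
Minute hand position: 30 x 6 = 180 degrees
Difference: |105 - 180| = 75 degrees
The angle between the hands is 75 degrees

Final answer: 75 degrees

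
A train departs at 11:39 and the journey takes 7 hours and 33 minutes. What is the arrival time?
Starting time: 11:39
Adding 33 minutes to 39 minutes: 39 + 33 = 72 minutes = 1 hour and 12 minutes
Adding 7 hours: 11 + 7 + 1 (carry) = 19 - 12 = 7
Final time: 7:12

Final answer: 7:12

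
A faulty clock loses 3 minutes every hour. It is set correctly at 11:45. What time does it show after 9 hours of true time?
For every 60 true minutes, the faulty clock advances 60 - 3 = 57 minutes.
True elapsed: 9 hours = 540 minutes.
Faulty clock advances: 540 x 57/60 = 513 minutes (drift: 27 minutes behind).
Shown time: 11:45 + 513 minutes = 8:18.

Final answer: 8:18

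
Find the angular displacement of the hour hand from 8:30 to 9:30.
The hour hand moves 0.5 degrees per minute.
Time elapsed: 9:30 - 8:30 = 60 minutes
Angular displacement: 60 x 0.5 = 30 degrees

Final answer: 30 degrees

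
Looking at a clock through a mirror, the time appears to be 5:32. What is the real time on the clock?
Reflection across the vertical (12-6) axis maps a hand at angle A degrees to (360 - A) degrees, which sends a reading of T minutes past 12:00 to (720 - T) minutes past 12:00.
Mirror reads 5:32 = 332 minutes past 12:00.
Actual time: (720 - 332) mod 720 = 388 minutes = 6:28.

Final answer: 6:28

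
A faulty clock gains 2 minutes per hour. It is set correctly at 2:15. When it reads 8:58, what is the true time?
For every 60 true minutes, the faulty clock advances 62 minutes, so 1 faulty-clock minute corresponds to 60/62 true minutes.
From 2:15 to 8:58 on the faulty dial is 403 minutes.
True elapsed: 403 x 60/62 = 390 minutes = 6 hours and 30 minutes.
True time: 2:15 + 6 hours and 30 minutes = 8:45.

Final answer: 8:45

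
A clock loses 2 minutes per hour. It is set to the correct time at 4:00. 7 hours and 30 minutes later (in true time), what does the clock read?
For every 60 true minutes, the faulty clock advances 60 - 2 = 58 minutes.
True elapsed: 7 hours and 30 minutes = 450 minutes.
Faulty clock advances: 450 x 58/60 = 435 minutes (drift: 15 minutes behind).
Shown time: 4:00 + 435 minutes = 11:15.

Final answer: 11:15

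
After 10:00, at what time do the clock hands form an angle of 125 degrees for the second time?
At t minutes past 10:00, the hour hand is at 30 x 10 + 0.5t degrees and the minute hand is at 6t degrees.
The smaller angle between them is 125 degrees when |30H - 5.5t| = 125 or |30H - 5.5t| = 235.
With H = 10, solve 30 x 10 - 5.5t = +/- target for each target:
  t = (30 x 10 - 125) / 5.5 = 31.82
  t = (30 x 10 + 125) / 5.5 = 77.27 (outside (0, 60))
  t = (30 x 10 - 235) / 5.5 = 11.82
  t = (30 x 10 + 235) / 5.5 = 97.27 (outside (0, 60))
Valid solutions in (0, 60): {11.82, 31.82} minutes.
The second occurrence is t = 31.82 minutes.
The hands form a 125-degree angle at 31.82 minutes past 10:00.

Final answer: 31.82 minutes past 10:00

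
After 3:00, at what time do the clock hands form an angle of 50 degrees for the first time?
At t minutes past 3:00, the hour hand is at 30 x 3 + 0.5t degrees and the minute hand is at 6t degrees.
The smaller angle between them is 50 degrees when |30H - 5.5t| = 50 or |30H - 5.5t| = 310.
With H = 3, solve 30 x 3 - 5.5t = +/- target for each target:
  t = (30 x 3 - 50) / 5.5 = 7.27
  t = (30 x 3 + 50) / 5.5 = 25.45
  t = (30 x 3 - 310) / 5.5 = -40 (outside (0, 60))
  t = (30 x 3 + 310) / 5.5 = 72.73 (outside (0, 60))
Valid solutions in (0, 60): {7.27, 25.45} minutes.
The first occurrence is t = 7.27 minutes.
The hands form a 50-degree angle at 7.27 minutes past 3:00.

Final answer: 7.27 minutes past 3:00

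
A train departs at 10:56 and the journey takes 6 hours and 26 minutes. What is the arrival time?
Starting time: 10:56
Adding 26 minutes to 56 minutes: 56 + 26 = 82 minutes = 1 hour and 22 minutes
Adding 6 hours: 10 + 6 + 1 (carry) = 17 - 12 = 5
Final time: 5:22

Final answer: 5:22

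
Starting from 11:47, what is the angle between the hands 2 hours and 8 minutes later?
First find the time 2 hours and 8 minutes after 11:47.
Total minutes: 11 x 60 + 47 + 2 x 60 + 8 = 835.
835 mod 720 = 115 minutes = 1:55.
Now compute the angle at 1:55:
Hour hand: 1 x 30 + 55 x 0.5 = 57.5 degrees
Minute hand: 55 x 6 = 330 degrees
Difference: |57.5 - 330| = 272.5 degrees
Smaller angle: 360 - 272.5 = 87.5 degrees

Final answer: 87.5 degrees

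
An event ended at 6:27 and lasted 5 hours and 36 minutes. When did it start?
Starting time: 6:27 = 387 total minutes past 12:00
Subtracting: 5 hours and 36 minutes = 336 minutes
387 - 336 = 51 minutes
= 51 minutes past 12:00 = 12:51

Final answer: 12:51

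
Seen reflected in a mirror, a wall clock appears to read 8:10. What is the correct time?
Reflection across the vertical (12-6) axis maps a hand at angle A degrees to (360 - A) degrees, which sends a reading of T minutes past 12:00 to (720 - T) minutes past 12:00.
Mirror reads 8:10 = 490 minutes past 12:00.
Actual time: (720 - 490) mod 720 = 230 minutes = 3:50.

Final answer: 3:50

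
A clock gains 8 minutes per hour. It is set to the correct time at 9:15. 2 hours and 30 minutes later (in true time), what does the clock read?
For every 60 true minutes, the faulty clock advances 60 + 8 = 68 minutes.
True elapsed: 2 hours and 30 minutes = 150 minutes.
Faulty clock advances: 150 x 68/60 = 170 minutes (drift: 20 minutes ahead).
Shown time: 9:15 + 170 minutes = 12:05.

Final answer: 12:05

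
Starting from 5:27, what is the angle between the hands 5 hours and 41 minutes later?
First find the time 5 hours and 41 minutes after 5:27.
Total minutes: 5 x 60 + 27 + 5 x 60 + 41 = 668.
668 mod 720 = 668 minutes = 11:08.
Now compute the angle at 11:08:
Hour hand: 11 x 30 + 8 x 0.5 = 334 degrees
Minute hand: 8 x 6 = 48 degrees
Difference: |334 - 48| = 286 degrees
Smaller angle: 360 - 286 = 74 degrees

Final answer: 74 degrees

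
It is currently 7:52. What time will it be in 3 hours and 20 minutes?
Starting time: 7:52
Adding 20 minutes to 52 minutes: 52 + 20 = 72 minutes = 1 hour and 12 minutes
Adding 3 hours: 7 + 3 + 1 (carry) = 11
Final time: 11:12

Final answer: 11:12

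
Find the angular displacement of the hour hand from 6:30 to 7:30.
The hour hand moves 0.5 degrees per minute.
Time elapsed: 7:30 - 6:30 = 60 minutes
Angular displacement: 60 x 0.5 = 30 degrees

Final answer: 30 degrees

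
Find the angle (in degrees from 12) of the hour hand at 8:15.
The hour hand moves 30 degrees per hour and 0.5 degrees per minute.
At 8:15: (8) x 30 + 15 x 0.5 = 240 + 7.5 = 247.5 degrees

Final answer: 247.5 degrees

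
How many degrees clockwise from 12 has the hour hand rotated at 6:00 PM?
The hour hand moves 30 degrees per hour and 0.5 degrees per minute.
At 6:00: (6) x 30 + 0 x 0.5 = 180 + 0 = 180 degrees

Final answer: 180 degrees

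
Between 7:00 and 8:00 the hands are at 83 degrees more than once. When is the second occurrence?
At t minutes past 7:00, the hour hand is at 30 x 7 + 0.5t degrees and the minute hand is at 6t degrees.
The smaller angle between them is 83 degrees when |30H - 5.5t| = 83 or |30H - 5.5t| = 277.
With H = 7, solve 30 x 7 - 5.5t = +/- target for each target:
  t = (30 x 7 - 83) / 5.5 = 23.09
  t = (30 x 7 + 83) / 5.5 = 53.27
  t = (30 x 7 - 277) / 5.5 = -12.18 (outside (0, 60))
  t = (30 x 7 + 277) / 5.5 = 88.55 (outside (0, 60))
Valid solutions in (0, 60): {23.09, 53.27} minutes.
The second occurrence is t = 53.27 minutes.
The hands form a 83-degree angle at 53.27 minutes past 7:00.

Final answer: 53.27 minutes past 7:00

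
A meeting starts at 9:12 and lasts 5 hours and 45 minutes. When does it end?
Starting time: 9:12
Adding 45 minutes to 12 minutes: 12 + 45 = 57 minutes
Adding 5 hours: 9 + 5 = 14 - 12 = 2
Final time: 2:57

Final answer: 2:57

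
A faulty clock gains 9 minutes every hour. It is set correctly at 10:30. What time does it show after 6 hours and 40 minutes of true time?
For every 60 true minutes, the faulty clock advances 60 + 9 = 69 minutes.
True elapsed: 6 hours and 40 minutes = 400 minutes.
Faulty clock advances: 400 x 69/60 = 460 minutes (drift: 60 minutes ahead).
Shown time: 10:30 + 460 minutes = 6:10.

Final answer: 6:10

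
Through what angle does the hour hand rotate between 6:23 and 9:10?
The hour hand moves 0.5 degrees per minute.
Time elapsed: 9:10 - 6:23 = 167 minutes
Angular displacement: 167 x 0.5 = 83.5 degrees

Final answer: 83.5 degrees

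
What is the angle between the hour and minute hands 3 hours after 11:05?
First find the time 3 hours after 11:05.
Total minutes: 11 x 60 + 5 + 3 x 60 + 0 = 845.
845 mod 720 = 125 minutes = 2:05.
Now compute the angle at 2:05:
Hour hand: 2 x 30 + 5 x 0.5 = 62.5 degrees
Minute hand: 5 x 6 = 30 degrees
Difference: |62.5 - 30| = 32.5 degrees
The angle is 32.5 degrees

Final answer: 32.5 degrees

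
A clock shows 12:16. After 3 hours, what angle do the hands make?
First find the time 3 hours after 12:16.
Total minutes: 12 x 60 + 16 + 3 x 60 + 0 = 916.
916 mod 720 = 196 minutes = 3:16.
Now compute the angle at 3:16:
Hour hand: 3 x 30 + 16 x 0.5 = 98 degrees
Minute hand: 16 x 6 = 96 degrees
Difference: |98 - 96| = 2 degrees
The angle is 2 degrees

Final answer: 2 degrees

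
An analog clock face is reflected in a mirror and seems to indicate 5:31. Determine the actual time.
Reflection across the vertical (12-6) axis maps a hand at angle A degrees to (360 - A) degrees, which sends a reading of T minutes past 12:00 to (720 - T) minutes past 12:00.
Mirror reads 5:31 = 331 minutes past 12:00.
Actual time: (720 - 331) mod 720 = 389 minutes = 6:29.

Final answer: 6:29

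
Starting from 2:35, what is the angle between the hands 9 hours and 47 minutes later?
First find the time 9 hours and 47 minutes after 2:35.
Total minutes: 2 x 60 + 35 + 9 x 60 + 47 = 742.
742 mod 720 = 22 minutes = 12:22.
Now compute the angle at 12:22:
Hour hand: 0 x 30 + 22 x 0.5 = 11 degrees
Minute hand: 22 x 6 = 132 degrees
Difference: |11 - 132| = 121 degrees
The angle is 121 degrees

Final answer: 121 degrees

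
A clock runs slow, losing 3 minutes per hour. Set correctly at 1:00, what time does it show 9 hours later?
For every 60 true minutes, the faulty clock advances 60 - 3 = 57 minutes.
True elapsed: 9 hours = 540 minutes.
Faulty clock advances: 540 x 57/60 = 513 minutes (drift: 27 minutes behind).
Shown time: 1:00 + 513 minutes = 9:33.

Final answer: 9:33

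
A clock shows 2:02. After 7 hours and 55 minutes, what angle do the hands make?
First find the time 7 hours and 55 minutes after 2:02.
Total minutes: 2 x 60 + 2 + 7 x 60 + 55 = 597.
597 mod 720 = 597 minutes = 9:57.
Now compute the angle at 9:57:
Hour hand: 9 x 30 + 57 x 0.5 = 298.5 degrees
Minute hand: 57 x 6 = 342 degrees
Difference: |298.5 - 342| = 43.5 degrees
The angle is 43.5 degrees

Final answer: 43.5 degrees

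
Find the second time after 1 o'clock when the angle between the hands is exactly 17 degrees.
At t minutes past 1:00, the hour hand is at 30 x 1 + 0.5t degrees and the minute hand is at 6t degrees.
The smaller angle between them is 17 degrees when |30H - 5.5t| = 17 or |30H - 5.5t| = 343.
With H = 1, solve 30 x 1 - 5.5t = +/- target for each target:
  t = (30 x 1 - 17) / 5.5 = 2.36
  t = (30 x 1 + 17) / 5.5 = 8.55
  t = (30 x 1 - 343) / 5.5 = -56.91 (outside (0, 60))
  t = (30 x 1 + 343) / 5.5 = 67.82 (outside (0, 60))
Valid solutions in (0, 60): {2.36, 8.55} minutes.
The second occurrence is t = 8.55 minutes.
The hands form a 17-degree angle at 8.55 minutes past 1:00.

Final answer: 8.55 minutes past 1:00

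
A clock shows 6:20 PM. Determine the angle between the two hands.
Hour hand position: 6 x 30 + 20 x 0.5 = 190 degrees
Minute hand position: 20 x 6 = 120 degrees
Difference: |190 - 120| = 70 degrees
The angle between the hands is 70 degrees

Final answer: 70 degrees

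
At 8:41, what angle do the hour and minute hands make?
Hour hand position: 8 x 30 + 41 x 0.5 = 260.5 degrees
Minute hand position: 41 x 6 = 246 degrees
Difference: |260.5 - 246| = 14.5 degrees
The angle between the hands is 14.5 degrees

Final answer: 14.5 degrees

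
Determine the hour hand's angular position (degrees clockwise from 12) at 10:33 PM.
The hour hand moves 30 degrees per hour and 0.5 degrees per minute.
At 10:33: (10) x 30 + 33 x 0.5 = 300 + 16.5 = 316.5 degrees

Final answer: 316.5 degrees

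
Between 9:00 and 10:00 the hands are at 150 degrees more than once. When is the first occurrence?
At t minutes past 9:00, the hour hand is at 30 x 9 + 0.5t degrees and the minute hand is at 6t degrees.
The smaller angle between them is 150 degrees when |30H - 5.5t| = 150 or |30H - 5.5t| = 210.
With H = 9, solve 30 x 9 - 5.5t = +/- target for each target:
  t = (30 x 9 - 150) / 5.5 = 21.82
  t = (30 x 9 + 150) / 5.5 = 76.36 (outside (0, 60))
  t = (30 x 9 - 210) / 5.5 = 10.91
  t = (30 x 9 + 210) / 5.5 = 87.27 (outside (0, 60))
Valid solutions in (0, 60): {10.91, 21.82} minutes.
The first occurrence is t = 10.91 minutes.
The hands form a 150-degree angle at 10.91 minutes past 9:00.

Final answer: 10.91 minutes past 9:00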